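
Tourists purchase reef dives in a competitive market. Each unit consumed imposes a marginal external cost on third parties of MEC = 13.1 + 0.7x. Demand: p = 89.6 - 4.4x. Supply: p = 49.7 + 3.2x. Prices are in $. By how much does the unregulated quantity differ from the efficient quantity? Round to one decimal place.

2.0 units

Market equilibrium (private): 49.7 + 3.2x = 89.6 - 4.4x → x_m = 5.2500.
Social marginal benefit = demand − MEC = 76.5 - 5.1x.
Set SMB = MC: 76.5 - 5.1x = 49.7 + 3.2x → x* = 3.2289.
Gap = |5.2500 − 3.2289| = 2.0211.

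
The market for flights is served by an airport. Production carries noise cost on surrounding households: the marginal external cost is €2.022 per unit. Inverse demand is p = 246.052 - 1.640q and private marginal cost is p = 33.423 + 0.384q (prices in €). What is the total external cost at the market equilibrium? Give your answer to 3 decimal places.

Market equilibrium (private): 33.423 + 0.384q = 246.052 - 1.640q → q_m = 105.0539.
Total external cost = MEC × q_m = 2.022 × 105.0539 = 212.4190.

€212.419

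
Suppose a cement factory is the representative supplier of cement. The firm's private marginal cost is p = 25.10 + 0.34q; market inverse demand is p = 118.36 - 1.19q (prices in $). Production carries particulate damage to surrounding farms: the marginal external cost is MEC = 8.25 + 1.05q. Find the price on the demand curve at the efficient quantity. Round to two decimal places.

P = $79.15

Social marginal cost = private MC + MEC = 33.35 + 1.39q.
Set SMC = demand: 33.35 + 1.39q = 118.36 - 1.19q → q* = 32.9496.
Consumer price on the demand curve at q*: 118.36 − 1.19×32.9496 = 79.1500.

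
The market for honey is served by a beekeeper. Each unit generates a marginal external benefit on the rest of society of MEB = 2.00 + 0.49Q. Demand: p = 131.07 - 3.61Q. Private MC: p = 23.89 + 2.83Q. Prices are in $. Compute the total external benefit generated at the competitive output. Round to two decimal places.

$101.15

Market equilibrium (private): 23.89 + 2.83Q = 131.07 - 3.61Q → Q_m = 16.6429.
Total external benefit = ∫₀^{Q_m} (2.00 + 0.49Q) dQ = 2.00×16.6429 + ½×0.49×16.6429² = 101.1474.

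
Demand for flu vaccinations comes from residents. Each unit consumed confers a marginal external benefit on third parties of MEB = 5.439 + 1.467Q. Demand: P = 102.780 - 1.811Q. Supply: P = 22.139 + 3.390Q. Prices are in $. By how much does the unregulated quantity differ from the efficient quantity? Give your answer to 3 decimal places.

7.548 units

Market equilibrium (private): 22.139 + 3.390Q = 102.780 - 1.811Q → Q_m = 15.5049.
Social marginal benefit = demand + MEB = 108.219 - 0.344Q.
Set SMB = MC: 108.219 - 0.344Q = 22.139 + 3.390Q → Q* = 23.0530.
Gap = |15.5049 − 23.0530| = 7.5481.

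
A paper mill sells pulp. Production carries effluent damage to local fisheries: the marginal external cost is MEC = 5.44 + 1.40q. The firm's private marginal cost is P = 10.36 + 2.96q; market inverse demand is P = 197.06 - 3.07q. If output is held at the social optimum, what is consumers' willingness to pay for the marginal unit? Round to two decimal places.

Social marginal cost = private MC + MEC = 15.80 + 4.36q.
Set SMC = demand: 15.80 + 4.36q = 197.06 - 3.07q → q* = 24.3957.
Consumer price on the demand curve at q*: 197.06 − 3.07×24.3957 = 122.1652.

P = 122.17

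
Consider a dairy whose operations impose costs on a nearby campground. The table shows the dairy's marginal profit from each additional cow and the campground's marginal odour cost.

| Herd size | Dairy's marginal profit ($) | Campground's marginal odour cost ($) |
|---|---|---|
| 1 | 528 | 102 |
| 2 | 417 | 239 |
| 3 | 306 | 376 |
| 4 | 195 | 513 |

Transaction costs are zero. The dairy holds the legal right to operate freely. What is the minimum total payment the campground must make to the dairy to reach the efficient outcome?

Left alone the dairy would choose level 4 (marginal profit stays positive).
Efficient level: k* = 2 (marginal profit ≥ marginal odour cost through 2).
The campground must at least cover the dairy's forgone profit from cutting 4→2: 306 + 195 = 501.

$501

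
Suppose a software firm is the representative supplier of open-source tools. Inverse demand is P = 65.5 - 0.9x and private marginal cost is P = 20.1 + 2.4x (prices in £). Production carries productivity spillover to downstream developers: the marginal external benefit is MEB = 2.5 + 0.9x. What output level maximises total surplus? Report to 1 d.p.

x* = 20.0

Social marginal cost = private MC − MEB = 17.6 + 1.5x.
Set SMC = demand: 17.6 + 1.5x = 65.5 - 0.9x → x* = 19.9583.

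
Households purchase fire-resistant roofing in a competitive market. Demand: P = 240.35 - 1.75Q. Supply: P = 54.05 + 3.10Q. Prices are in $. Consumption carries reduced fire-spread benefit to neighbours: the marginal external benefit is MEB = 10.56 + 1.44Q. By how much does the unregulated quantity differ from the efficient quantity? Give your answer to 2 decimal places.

Market equilibrium (private): 54.05 + 3.10Q = 240.35 - 1.75Q → Q_m = 38.4124.
Social marginal benefit = demand + MEB = 250.91 - 0.31Q.
Set SMB = MC: 250.91 - 0.31Q = 54.05 + 3.10Q → Q* = 57.7302.
Gap = |38.4124 − 57.7302| = 19.3178.

19.32 units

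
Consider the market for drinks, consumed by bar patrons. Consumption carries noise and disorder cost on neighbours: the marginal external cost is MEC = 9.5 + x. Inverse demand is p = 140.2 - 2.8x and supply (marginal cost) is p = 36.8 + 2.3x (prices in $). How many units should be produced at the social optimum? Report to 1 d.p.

x* = 15.4

Social marginal benefit = demand − MEC = 130.7 - 3.8x.
Set SMB = MC: 130.7 - 3.8x = 36.8 + 2.3x → x* = 15.3934.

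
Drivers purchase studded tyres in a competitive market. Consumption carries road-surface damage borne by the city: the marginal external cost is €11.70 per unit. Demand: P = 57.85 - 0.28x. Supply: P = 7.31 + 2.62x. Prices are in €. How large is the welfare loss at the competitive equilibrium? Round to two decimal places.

DWL = €23.60

Market equilibrium (private): 7.31 + 2.62x = 57.85 - 0.28x → x_m = 17.4276.
Social marginal benefit = demand − MEC = 46.15 - 0.28x.
Set SMB = MC: 46.15 - 0.28x = 7.31 + 2.62x → x* = 13.3931.
The welfare-loss triangle has base |x_m − x*| and height MEC(x_m) (the vertical gap between SMB and MC is zero at x* and MEC at x_m).
DWL = ½ × 4.0345 × 11.7000 = 23.6018.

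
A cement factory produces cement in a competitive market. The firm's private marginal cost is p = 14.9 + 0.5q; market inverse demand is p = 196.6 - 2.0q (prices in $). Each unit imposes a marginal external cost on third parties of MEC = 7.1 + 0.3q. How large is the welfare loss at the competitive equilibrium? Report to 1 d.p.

DWL = $149.2

Market equilibrium (private): 14.9 + 0.5q = 196.6 - 2.0q → q_m = 72.6800.
Social marginal cost = private MC + MEC = 22.0 + 0.8q.
Set SMC = demand: 22.0 + 0.8q = 196.6 - 2.0q → q* = 62.3571.
The loss is the area between SMC and demand from q* to q_m; with linear curves that's a triangle of height MEC(q_m).
DWL = ½ × 10.3229 × 28.9040 = 149.1866.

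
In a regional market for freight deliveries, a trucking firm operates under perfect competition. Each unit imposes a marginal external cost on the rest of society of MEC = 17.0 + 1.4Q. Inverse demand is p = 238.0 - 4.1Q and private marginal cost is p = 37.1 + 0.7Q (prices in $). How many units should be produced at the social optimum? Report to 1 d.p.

Q* = 29.7

Social marginal cost = private MC + MEC = 54.1 + 2.1Q.
Set SMC = demand: 54.1 + 2.1Q = 238.0 - 4.1Q → Q* = 29.6613.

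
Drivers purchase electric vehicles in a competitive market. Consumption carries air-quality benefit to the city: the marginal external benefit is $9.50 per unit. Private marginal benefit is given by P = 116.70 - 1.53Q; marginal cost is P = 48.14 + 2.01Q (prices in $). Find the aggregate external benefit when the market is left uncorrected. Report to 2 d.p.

Market equilibrium (private): 48.14 + 2.01Q = 116.70 - 1.53Q → Q_m = 19.3672.
Total external benefit = MEB × Q_m = 9.50 × 19.3672 = 183.9884.

$183.99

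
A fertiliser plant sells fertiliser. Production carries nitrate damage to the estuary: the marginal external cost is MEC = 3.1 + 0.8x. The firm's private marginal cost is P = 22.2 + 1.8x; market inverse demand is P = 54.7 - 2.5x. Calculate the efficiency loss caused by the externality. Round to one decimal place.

DWL = 8.2

Market equilibrium (private): 22.2 + 1.8x = 54.7 - 2.5x → x_m = 7.5581.
Social marginal cost = private MC + MEC = 25.3 + 2.6x.
Set SMC = demand: 25.3 + 2.6x = 54.7 - 2.5x → x* = 5.7647.
The loss is the area between SMC and demand from x* to x_m; with linear curves that's a triangle of height MEC(x_m).
DWL = ½ × 1.7934 × 9.1465 = 8.2017.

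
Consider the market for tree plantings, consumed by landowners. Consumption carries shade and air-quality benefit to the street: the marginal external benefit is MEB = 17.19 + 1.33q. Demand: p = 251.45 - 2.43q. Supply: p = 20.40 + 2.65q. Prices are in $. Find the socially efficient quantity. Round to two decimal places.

q* = 66.20

Social marginal benefit = demand + MEB = 268.64 - 1.10q.
Set SMB = MC: 268.64 - 1.10q = 20.40 + 2.65q → q* = 66.1973.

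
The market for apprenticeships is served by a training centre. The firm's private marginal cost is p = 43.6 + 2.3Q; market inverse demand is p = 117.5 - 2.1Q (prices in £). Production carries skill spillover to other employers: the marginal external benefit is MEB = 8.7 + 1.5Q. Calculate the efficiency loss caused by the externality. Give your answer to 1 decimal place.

Market equilibrium (private): 43.6 + 2.3Q = 117.5 - 2.1Q → Q_m = 16.7955.
Social marginal cost = private MC − MEB = 34.9 + 0.8Q.
Set SMC = demand: 34.9 + 0.8Q = 117.5 - 2.1Q → Q* = 28.4828.
Between Q* and Q_m the wedge demand − SMC runs linearly from 0 to MEB(Q_m), so the loss is a triangle.
DWL = ½ × 11.6873 × 33.8932 = 198.0600.

DWL = £198.1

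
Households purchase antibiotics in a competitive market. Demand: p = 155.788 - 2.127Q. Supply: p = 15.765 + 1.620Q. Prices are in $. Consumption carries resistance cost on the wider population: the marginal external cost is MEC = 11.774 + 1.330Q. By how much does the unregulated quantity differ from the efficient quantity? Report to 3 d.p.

Market equilibrium (private): 15.765 + 1.620Q = 155.788 - 2.127Q → Q_m = 37.3694.
Social marginal benefit = demand − MEC = 144.014 - 3.457Q.
Set SMB = MC: 144.014 - 3.457Q = 15.765 + 1.620Q → Q* = 25.2608.
Gap = |37.3694 − 25.2608| = 12.1086.

12.109 units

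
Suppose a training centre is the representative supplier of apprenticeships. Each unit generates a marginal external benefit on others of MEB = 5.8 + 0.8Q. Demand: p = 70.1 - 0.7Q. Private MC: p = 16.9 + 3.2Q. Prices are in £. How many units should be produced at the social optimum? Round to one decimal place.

Social marginal cost = private MC − MEB = 11.1 + 2.4Q.
Set SMC = demand: 11.1 + 2.4Q = 70.1 - 0.7Q → Q* = 19.0323.

Q* = 19.0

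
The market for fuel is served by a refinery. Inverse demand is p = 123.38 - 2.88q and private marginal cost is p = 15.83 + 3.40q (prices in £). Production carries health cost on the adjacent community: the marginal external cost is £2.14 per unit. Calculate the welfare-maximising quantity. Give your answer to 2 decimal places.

Social marginal cost = private MC + MEC = 17.97 + 3.40q.
Set SMC = demand: 17.97 + 3.40q = 123.38 - 2.88q → q* = 16.7850.

q* = 16.79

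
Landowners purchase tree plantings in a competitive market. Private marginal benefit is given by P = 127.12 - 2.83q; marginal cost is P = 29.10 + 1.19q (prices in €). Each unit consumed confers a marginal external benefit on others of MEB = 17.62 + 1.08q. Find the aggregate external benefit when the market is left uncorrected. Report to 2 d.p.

Market equilibrium (private): 29.10 + 1.19q = 127.12 - 2.83q → q_m = 24.3831.
Total external benefit = ∫₀^{q_m} (17.62 + 1.08q) dq = 17.62×24.3831 + ½×1.08×24.3831² = 750.6794.

€750.68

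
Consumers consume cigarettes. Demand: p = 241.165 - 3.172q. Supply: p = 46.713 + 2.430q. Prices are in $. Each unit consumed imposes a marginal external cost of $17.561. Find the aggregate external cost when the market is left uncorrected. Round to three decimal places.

$609.563

Market equilibrium (private): 46.713 + 2.430q = 241.165 - 3.172q → q_m = 34.7112.
Total external cost = MEC × q_m = 17.561 × 34.7112 = 609.5634.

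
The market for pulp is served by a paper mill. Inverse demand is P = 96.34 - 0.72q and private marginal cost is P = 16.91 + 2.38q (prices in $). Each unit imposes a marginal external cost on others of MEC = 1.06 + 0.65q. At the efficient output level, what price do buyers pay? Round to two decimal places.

P = $81.29

Social marginal cost = private MC + MEC = 17.97 + 3.03q.
Set SMC = demand: 17.97 + 3.03q = 96.34 - 0.72q → q* = 20.8987.
Consumer price on the demand curve at q*: 96.34 − 0.72×20.8987 = 81.2929.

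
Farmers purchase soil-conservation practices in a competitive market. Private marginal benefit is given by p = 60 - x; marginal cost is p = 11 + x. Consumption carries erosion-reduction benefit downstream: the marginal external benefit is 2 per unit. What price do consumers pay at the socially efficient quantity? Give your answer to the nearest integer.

P = 35

Social marginal benefit = demand + MEB = 62 - x.
Set SMB = MC: 62 - x = 11 + x → x* = 25.5000.
Consumer price on the demand curve at x*: 60 − 1×25.5000 = 34.5000.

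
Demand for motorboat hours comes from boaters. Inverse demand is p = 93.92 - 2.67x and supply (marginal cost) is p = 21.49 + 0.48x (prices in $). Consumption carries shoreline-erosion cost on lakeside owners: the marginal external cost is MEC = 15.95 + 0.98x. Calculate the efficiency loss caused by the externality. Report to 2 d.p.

Market equilibrium (private): 21.49 + 0.48x = 93.92 - 2.67x → x_m = 22.9937.
Social marginal benefit = demand − MEC = 77.97 - 3.65x.
Set SMB = MC: 77.97 - 3.65x = 21.49 + 0.48x → x* = 13.6755.
Height of the DWL triangle at x_m is MC(x_m) − SMB(x_m) = MEC(x_m) = 38.4838.
DWL = ½ × 9.3182 × 38.4838 = 179.2999.

DWL = $179.30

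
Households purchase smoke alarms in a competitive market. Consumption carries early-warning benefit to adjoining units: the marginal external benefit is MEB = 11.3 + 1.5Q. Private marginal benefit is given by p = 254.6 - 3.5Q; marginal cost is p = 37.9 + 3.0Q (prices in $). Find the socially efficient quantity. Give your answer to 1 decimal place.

Q* = 45.6

Social marginal benefit = demand + MEB = 265.9 - 2.0Q.
Set SMB = MC: 265.9 - 2.0Q = 37.9 + 3.0Q → Q* = 45.6000.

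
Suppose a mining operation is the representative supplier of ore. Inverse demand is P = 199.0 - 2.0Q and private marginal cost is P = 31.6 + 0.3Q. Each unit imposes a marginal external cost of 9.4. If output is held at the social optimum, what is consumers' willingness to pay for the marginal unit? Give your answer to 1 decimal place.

Social marginal cost = private MC + MEC = 41.0 + 0.3Q.
Set SMC = demand: 41.0 + 0.3Q = 199.0 - 2.0Q → Q* = 68.6957.
Consumer price on the demand curve at Q*: 199.0 − 2.0×68.6957 = 61.6086.

P = 61.6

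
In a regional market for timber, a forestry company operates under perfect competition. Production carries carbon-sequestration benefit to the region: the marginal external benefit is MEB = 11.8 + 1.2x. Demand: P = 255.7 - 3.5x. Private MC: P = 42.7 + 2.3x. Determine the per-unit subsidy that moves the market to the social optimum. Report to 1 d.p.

subsidy = 70.4 per unit

Social marginal cost = private MC − MEB = 30.9 + 1.1x.
Set SMC = demand: 30.9 + 1.1x = 255.7 - 3.5x → x* = 48.8696.
The Pigouvian subsidy equals MEB at x*: 11.8 + 1.2×48.8696 = 70.4435.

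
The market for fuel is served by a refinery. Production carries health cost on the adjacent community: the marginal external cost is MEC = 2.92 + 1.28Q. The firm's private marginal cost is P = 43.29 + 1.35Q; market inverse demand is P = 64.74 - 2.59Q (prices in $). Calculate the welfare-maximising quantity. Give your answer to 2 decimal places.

Q* = 3.55

Social marginal cost = private MC + MEC = 46.21 + 2.63Q.
Set SMC = demand: 46.21 + 2.63Q = 64.74 - 2.59Q → Q* = 3.5498.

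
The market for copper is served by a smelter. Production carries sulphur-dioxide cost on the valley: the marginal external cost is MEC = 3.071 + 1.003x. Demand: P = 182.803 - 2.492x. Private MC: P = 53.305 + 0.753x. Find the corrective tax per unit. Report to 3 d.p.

Social marginal cost = private MC + MEC = 56.376 + 1.756x.
Set SMC = demand: 56.376 + 1.756x = 182.803 - 2.492x → x* = 29.7615.
The Pigouvian tax equals MEC at x*: 3.071 + 1.003×29.7615 = 32.9218.

tax = 32.922 per unit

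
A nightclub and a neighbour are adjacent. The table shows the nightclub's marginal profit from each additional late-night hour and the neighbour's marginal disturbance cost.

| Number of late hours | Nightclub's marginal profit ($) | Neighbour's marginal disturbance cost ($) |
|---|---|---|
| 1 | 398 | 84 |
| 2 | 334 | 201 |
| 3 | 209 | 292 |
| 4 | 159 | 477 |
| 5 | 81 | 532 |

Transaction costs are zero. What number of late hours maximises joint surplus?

2

Bargaining reaches the level where marginal profit last exceeds marginal disturbance cost.
That holds through level 2 (334 ≥ 201) but not at 3 (209 < 292).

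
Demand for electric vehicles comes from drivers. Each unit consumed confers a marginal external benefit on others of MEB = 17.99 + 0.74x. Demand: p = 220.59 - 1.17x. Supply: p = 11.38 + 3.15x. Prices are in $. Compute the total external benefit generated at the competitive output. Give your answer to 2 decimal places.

$1738.98

Market equilibrium (private): 11.38 + 3.15x = 220.59 - 1.17x → x_m = 48.4282.
Total external benefit = ∫₀^{x_m} (17.99 + 0.74x) dx = 17.99×48.4282 + ½×0.74×48.4282² = 1738.9808.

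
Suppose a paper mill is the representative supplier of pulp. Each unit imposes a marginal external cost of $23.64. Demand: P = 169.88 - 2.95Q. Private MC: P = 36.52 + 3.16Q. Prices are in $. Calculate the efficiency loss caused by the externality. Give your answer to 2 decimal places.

DWL = $45.73

Market equilibrium (private): 36.52 + 3.16Q = 169.88 - 2.95Q → Q_m = 21.8265.
Social marginal cost = private MC + MEC = 60.16 + 3.16Q.
Set SMC = demand: 60.16 + 3.16Q = 169.88 - 2.95Q → Q* = 17.9574.
The welfare-loss triangle has base |Q_m − Q*| and height MEC(Q_m) (the vertical gap between SMC and demand is zero at Q* and MEC at Q_m).
DWL = ½ × 3.8691 × 23.6400 = 45.7328.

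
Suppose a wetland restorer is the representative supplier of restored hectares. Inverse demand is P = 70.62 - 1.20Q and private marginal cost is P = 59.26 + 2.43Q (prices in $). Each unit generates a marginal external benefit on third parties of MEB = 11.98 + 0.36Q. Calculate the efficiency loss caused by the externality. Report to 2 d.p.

DWL = $26.27

Market equilibrium (private): 59.26 + 2.43Q = 70.62 - 1.20Q → Q_m = 3.1295.
Social marginal cost = private MC − MEB = 47.28 + 2.07Q.
Set SMC = demand: 47.28 + 2.07Q = 70.62 - 1.20Q → Q* = 7.1376.
Between Q* and Q_m the wedge demand − SMC runs linearly from 0 to MEB(Q_m), so the loss is a triangle.
DWL = ½ × 4.0081 × 13.1066 = 26.2663.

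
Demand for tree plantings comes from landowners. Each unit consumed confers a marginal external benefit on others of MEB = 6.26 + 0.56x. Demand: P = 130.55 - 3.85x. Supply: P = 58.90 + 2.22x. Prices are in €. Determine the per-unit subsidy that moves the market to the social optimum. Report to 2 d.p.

Social marginal benefit = demand + MEB = 136.81 - 3.29x.
Set SMB = MC: 136.81 - 3.29x = 58.90 + 2.22x → x* = 14.1397.
The Pigouvian subsidy equals MEB at x*: 6.26 + 0.56×14.1397 = 14.1782.

subsidy = €14.18 per unit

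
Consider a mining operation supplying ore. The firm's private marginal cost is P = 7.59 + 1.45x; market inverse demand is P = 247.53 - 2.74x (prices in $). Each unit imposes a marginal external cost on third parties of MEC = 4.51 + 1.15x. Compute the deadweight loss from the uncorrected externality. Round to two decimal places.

DWL = $463.59

Market equilibrium (private): 7.59 + 1.45x = 247.53 - 2.74x → x_m = 57.2649.
Social marginal cost = private MC + MEC = 12.10 + 2.60x.
Set SMC = demand: 12.10 + 2.60x = 247.53 - 2.74x → x* = 44.0880.
The loss is the area between SMC and demand from x* to x_m; with linear curves that's a triangle of height MEC(x_m).
DWL = ½ × 13.1769 × 70.3647 = 463.5943.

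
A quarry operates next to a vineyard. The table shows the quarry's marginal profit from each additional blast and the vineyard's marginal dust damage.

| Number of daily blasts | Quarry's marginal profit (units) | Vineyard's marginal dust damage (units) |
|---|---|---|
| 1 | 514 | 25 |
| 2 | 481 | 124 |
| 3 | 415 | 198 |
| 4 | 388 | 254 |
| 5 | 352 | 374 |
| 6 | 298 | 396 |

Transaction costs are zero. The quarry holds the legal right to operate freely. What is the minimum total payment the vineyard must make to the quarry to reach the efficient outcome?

650

Left alone the quarry would choose level 6 (marginal profit stays positive).
Efficient level: k* = 4 (marginal profit ≥ marginal dust damage through 4).
The vineyard must at least cover the quarry's forgone profit from cutting 6→4: 352 + 298 = 650.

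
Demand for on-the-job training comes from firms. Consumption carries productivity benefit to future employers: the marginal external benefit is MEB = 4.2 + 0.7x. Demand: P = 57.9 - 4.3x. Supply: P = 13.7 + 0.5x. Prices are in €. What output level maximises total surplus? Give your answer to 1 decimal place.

x* = 11.8

Social marginal benefit = demand + MEB = 62.1 - 3.6x.
Set SMB = MC: 62.1 - 3.6x = 13.7 + 0.5x → x* = 11.8049.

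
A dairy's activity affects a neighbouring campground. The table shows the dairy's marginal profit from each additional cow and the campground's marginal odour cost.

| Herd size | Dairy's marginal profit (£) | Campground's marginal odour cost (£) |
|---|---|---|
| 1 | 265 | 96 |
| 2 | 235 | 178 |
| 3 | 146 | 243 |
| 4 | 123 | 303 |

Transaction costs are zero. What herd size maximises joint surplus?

2

Bargaining reaches the level where marginal profit last exceeds marginal odour cost.
That holds through level 2 (235 ≥ 178) but not at 3 (146 < 243).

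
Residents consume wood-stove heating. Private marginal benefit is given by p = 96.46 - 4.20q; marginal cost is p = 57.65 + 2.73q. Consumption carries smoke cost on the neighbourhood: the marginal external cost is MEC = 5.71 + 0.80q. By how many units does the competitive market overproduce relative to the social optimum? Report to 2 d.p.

1.32 units

Market equilibrium (private): 57.65 + 2.73q = 96.46 - 4.20q → q_m = 5.6003.
Social marginal benefit = demand − MEC = 90.75 - 5.00q.
Set SMB = MC: 90.75 - 5.00q = 57.65 + 2.73q → q* = 4.2820.
Gap = |5.6003 − 4.2820| = 1.3183.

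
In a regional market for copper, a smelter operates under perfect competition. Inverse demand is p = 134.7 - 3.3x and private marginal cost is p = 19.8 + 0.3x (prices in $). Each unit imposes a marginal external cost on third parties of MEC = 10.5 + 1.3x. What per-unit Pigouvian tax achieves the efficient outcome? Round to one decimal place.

Social marginal cost = private MC + MEC = 30.3 + 1.6x.
Set SMC = demand: 30.3 + 1.6x = 134.7 - 3.3x → x* = 21.3061.
The Pigouvian tax equals MEC at x*: 10.5 + 1.3×21.3061 = 38.1979.

tax = $38.2 per unit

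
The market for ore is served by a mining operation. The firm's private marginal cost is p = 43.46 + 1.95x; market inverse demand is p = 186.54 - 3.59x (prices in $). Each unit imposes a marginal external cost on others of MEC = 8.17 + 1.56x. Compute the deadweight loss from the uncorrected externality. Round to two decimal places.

DWL = $165.38

Market equilibrium (private): 43.46 + 1.95x = 186.54 - 3.59x → x_m = 25.8267.
Social marginal cost = private MC + MEC = 51.63 + 3.51x.
Set SMC = demand: 51.63 + 3.51x = 186.54 - 3.59x → x* = 19.0014.
The loss is the area between SMC and demand from x* to x_m; with linear curves that's a triangle of height MEC(x_m).
DWL = ½ × 6.8253 × 48.4597 = 165.3760.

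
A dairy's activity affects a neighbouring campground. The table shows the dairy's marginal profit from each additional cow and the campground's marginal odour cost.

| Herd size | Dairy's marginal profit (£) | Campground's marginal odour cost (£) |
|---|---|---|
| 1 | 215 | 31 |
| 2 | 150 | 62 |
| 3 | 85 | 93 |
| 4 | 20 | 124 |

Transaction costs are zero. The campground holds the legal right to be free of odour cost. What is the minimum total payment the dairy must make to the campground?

Efficient level: marginal profit ≥ marginal odour cost through level 2, so k* = 2.
With the campground holding the right, the dairy must at least compensate total damage at k*: 31 + 62 = 93.

£93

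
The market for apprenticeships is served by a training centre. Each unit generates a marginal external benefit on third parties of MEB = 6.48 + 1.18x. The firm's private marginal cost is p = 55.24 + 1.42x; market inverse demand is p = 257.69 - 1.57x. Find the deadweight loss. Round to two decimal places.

Market equilibrium (private): 55.24 + 1.42x = 257.69 - 1.57x → x_m = 67.7090.
Social marginal cost = private MC − MEB = 48.76 + 0.24x.
Set SMC = demand: 48.76 + 0.24x = 257.69 - 1.57x → x* = 115.4309.
The loss is the area between SMC and demand from x* to x_m; with linear curves that's a triangle of height MEB(x_m).
DWL = ½ × 47.7219 × 86.3767 = 2061.0301.

DWL = 2061.03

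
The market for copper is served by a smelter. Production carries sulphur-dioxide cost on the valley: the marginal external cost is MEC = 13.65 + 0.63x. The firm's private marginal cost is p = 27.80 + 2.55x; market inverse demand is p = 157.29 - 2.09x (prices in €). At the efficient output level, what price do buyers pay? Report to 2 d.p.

P = €111.35

Social marginal cost = private MC + MEC = 41.45 + 3.18x.
Set SMC = demand: 41.45 + 3.18x = 157.29 - 2.09x → x* = 21.9810.
Consumer price on the demand curve at x*: 157.29 − 2.09×21.9810 = 111.3497.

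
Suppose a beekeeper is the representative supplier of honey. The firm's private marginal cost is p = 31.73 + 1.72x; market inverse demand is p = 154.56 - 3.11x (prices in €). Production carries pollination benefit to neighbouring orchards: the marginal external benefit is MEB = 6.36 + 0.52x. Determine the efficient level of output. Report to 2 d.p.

Social marginal cost = private MC − MEB = 25.37 + 1.20x.
Set SMC = demand: 25.37 + 1.20x = 154.56 - 3.11x → x* = 29.9745.

x* = 29.97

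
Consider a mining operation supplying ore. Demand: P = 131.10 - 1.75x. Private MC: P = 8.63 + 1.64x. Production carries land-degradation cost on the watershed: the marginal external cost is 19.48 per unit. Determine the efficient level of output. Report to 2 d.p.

x* = 30.38

Social marginal cost = private MC + MEC = 28.11 + 1.64x.
Set SMC = demand: 28.11 + 1.64x = 131.10 - 1.75x → x* = 30.3805.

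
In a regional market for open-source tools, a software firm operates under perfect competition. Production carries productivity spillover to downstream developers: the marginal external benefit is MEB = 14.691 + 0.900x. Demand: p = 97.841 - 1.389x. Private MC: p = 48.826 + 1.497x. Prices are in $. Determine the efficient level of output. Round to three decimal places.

Social marginal cost = private MC − MEB = 34.135 + 0.597x.
Set SMC = demand: 34.135 + 0.597x = 97.841 - 1.389x → x* = 32.0775.

x* = 32.078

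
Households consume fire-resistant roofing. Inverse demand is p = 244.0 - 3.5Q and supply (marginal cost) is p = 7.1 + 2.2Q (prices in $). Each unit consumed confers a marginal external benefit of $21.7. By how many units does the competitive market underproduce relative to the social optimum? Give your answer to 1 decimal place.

Market equilibrium (private): 7.1 + 2.2Q = 244.0 - 3.5Q → Q_m = 41.5614.
Social marginal benefit = demand + MEB = 265.7 - 3.5Q.
Set SMB = MC: 265.7 - 3.5Q = 7.1 + 2.2Q → Q* = 45.3684.
Gap = |41.5614 − 45.3684| = 3.8070.

3.8 units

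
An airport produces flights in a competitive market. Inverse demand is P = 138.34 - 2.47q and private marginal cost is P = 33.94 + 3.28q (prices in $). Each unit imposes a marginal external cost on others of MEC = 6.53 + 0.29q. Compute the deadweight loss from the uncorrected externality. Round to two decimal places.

DWL = $11.52

Market equilibrium (private): 33.94 + 3.28q = 138.34 - 2.47q → q_m = 18.1565.
Social marginal cost = private MC + MEC = 40.47 + 3.57q.
Set SMC = demand: 40.47 + 3.57q = 138.34 - 2.47q → q* = 16.2036.
The welfare-loss triangle has base |q_m − q*| and height MEC(q_m) (the vertical gap between SMC and demand is zero at q* and MEC at q_m).
DWL = ½ × 1.9529 × 11.7954 = 11.5176.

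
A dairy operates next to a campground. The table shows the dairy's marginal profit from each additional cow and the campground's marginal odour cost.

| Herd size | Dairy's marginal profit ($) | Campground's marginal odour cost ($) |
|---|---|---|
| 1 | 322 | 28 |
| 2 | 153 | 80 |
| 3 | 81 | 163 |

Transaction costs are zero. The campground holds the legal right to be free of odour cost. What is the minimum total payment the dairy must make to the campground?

$108

Efficient level: marginal profit ≥ marginal odour cost through level 2, so k* = 2.
With the campground holding the right, the dairy must at least compensate total damage at k*: 28 + 80 = 108.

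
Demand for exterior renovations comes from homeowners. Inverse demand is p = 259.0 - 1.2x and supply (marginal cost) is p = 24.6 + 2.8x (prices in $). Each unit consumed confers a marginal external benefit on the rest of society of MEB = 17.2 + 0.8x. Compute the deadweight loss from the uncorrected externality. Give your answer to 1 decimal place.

Market equilibrium (private): 24.6 + 2.8x = 259.0 - 1.2x → x_m = 58.6000.
Social marginal benefit = demand + MEB = 276.2 - 0.4x.
Set SMB = MC: 276.2 - 0.4x = 24.6 + 2.8x → x* = 78.6250.
Height of the DWL triangle at x_m is SMB(x_m) − MC(x_m) = MEB(x_m) = 64.0800.
DWL = ½ × 20.0250 × 64.0800 = 641.6010.

DWL = $641.6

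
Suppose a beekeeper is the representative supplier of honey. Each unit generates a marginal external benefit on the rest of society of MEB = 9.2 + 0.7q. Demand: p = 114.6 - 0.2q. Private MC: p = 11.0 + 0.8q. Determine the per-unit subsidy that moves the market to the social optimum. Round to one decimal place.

Social marginal cost = private MC − MEB = 1.8 + 0.1q.
Set SMC = demand: 1.8 + 0.1q = 114.6 - 0.2q → q* = 376.0000.
The Pigouvian subsidy equals MEB at q*: 9.2 + 0.7×376.0000 = 272.4000.

subsidy = 272.4 per unit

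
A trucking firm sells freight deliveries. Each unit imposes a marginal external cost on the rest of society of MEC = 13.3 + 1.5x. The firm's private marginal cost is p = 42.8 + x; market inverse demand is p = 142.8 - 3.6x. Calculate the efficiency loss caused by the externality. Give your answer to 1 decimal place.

Market equilibrium (private): 42.8 + x = 142.8 - 3.6x → x_m = 21.7391.
Social marginal cost = private MC + MEC = 56.1 + 2.5x.
Set SMC = demand: 56.1 + 2.5x = 142.8 - 3.6x → x* = 14.2131.
Between x* and x_m the wedge SMC − demand runs linearly from 0 to MEC(x_m), so the loss is a triangle.
DWL = ½ × 7.5260 × 45.9087 = 172.7544.

DWL = 172.8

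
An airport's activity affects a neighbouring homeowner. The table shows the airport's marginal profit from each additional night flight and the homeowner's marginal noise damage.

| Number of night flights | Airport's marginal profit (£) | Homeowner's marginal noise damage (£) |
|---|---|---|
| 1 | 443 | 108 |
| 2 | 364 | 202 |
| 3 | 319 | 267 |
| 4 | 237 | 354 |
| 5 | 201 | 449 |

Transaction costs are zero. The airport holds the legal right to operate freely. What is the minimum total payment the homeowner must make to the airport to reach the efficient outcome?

Left alone the airport would choose level 5 (marginal profit stays positive).
Efficient level: k* = 3 (marginal profit ≥ marginal noise damage through 3).
The homeowner must at least cover the airport's forgone profit from cutting 5→3: 237 + 201 = 438.

£438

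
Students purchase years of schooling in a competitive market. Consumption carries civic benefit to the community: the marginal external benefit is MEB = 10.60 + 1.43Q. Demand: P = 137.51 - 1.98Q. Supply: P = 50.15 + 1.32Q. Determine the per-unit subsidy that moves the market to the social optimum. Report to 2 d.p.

subsidy = 85.51 per unit

Social marginal benefit = demand + MEB = 148.11 - 0.55Q.
Set SMB = MC: 148.11 - 0.55Q = 50.15 + 1.32Q → Q* = 52.3850.
The Pigouvian subsidy equals MEB at Q*: 10.60 + 1.43×52.3850 = 85.5106.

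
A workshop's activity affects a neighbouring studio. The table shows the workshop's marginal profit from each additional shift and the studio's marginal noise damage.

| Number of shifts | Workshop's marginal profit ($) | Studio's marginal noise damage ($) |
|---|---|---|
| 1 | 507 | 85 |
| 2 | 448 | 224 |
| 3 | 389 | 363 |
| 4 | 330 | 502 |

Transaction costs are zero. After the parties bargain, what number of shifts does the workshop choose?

Bargaining reaches the level where marginal profit last exceeds marginal noise damage.
That holds through level 3 (389 ≥ 363) but not at 4 (330 < 502).

3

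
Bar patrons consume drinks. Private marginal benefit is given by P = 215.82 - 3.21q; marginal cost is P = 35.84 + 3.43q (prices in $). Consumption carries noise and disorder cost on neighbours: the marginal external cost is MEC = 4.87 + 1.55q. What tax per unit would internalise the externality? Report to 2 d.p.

Social marginal benefit = demand − MEC = 210.95 - 4.76q.
Set SMB = MC: 210.95 - 4.76q = 35.84 + 3.43q → q* = 21.3810.
The Pigouvian tax equals MEC at q*: 4.87 + 1.55×21.3810 = 38.0106.

tax = $38.01 per unit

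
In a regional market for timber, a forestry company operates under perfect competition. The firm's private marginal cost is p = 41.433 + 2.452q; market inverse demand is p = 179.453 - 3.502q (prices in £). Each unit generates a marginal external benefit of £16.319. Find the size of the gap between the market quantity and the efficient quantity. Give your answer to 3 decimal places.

2.741 units

Market equilibrium (private): 41.433 + 2.452q = 179.453 - 3.502q → q_m = 23.1811.
Social marginal cost = private MC − MEB = 25.114 + 2.452q.
Set SMC = demand: 25.114 + 2.452q = 179.453 - 3.502q → q* = 25.9219.
Gap = |23.1811 − 25.9219| = 2.7408.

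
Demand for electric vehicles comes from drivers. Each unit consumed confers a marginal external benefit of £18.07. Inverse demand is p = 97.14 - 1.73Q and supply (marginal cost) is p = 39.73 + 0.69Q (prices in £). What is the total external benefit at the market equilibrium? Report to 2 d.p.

Market equilibrium (private): 39.73 + 0.69Q = 97.14 - 1.73Q → Q_m = 23.7231.
Total external benefit = MEB × Q_m = 18.07 × 23.7231 = 428.6764.

£428.68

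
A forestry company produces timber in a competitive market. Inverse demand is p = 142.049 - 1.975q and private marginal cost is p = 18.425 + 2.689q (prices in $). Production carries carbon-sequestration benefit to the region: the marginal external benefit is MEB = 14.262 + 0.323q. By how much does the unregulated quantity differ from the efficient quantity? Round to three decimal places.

Market equilibrium (private): 18.425 + 2.689q = 142.049 - 1.975q → q_m = 26.5060.
Social marginal cost = private MC − MEB = 4.163 + 2.366q.
Set SMC = demand: 4.163 + 2.366q = 142.049 - 1.975q → q* = 31.7636.
Gap = |26.5060 − 31.7636| = 5.2576.

5.258 units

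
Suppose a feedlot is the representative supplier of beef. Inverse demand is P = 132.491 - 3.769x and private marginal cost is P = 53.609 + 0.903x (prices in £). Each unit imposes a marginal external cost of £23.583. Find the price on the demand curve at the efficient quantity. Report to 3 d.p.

Social marginal cost = private MC + MEC = 77.192 + 0.903x.
Set SMC = demand: 77.192 + 0.903x = 132.491 - 3.769x → x* = 11.8363.
Consumer price on the demand curve at x*: 132.491 − 3.769×11.8363 = 87.8800.

P = £87.880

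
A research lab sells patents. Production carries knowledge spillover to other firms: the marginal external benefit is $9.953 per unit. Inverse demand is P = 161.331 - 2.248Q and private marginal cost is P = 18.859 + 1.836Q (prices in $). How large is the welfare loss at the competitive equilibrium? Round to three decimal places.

Market equilibrium (private): 18.859 + 1.836Q = 161.331 - 2.248Q → Q_m = 34.8854.
Social marginal cost = private MC − MEB = 8.906 + 1.836Q.
Set SMC = demand: 8.906 + 1.836Q = 161.331 - 2.248Q → Q* = 37.3225.
Between Q* and Q_m the wedge demand − SMC runs linearly from 0 to MEB(Q_m), so the loss is a triangle.
DWL = ½ × 2.4371 × 9.9530 = 12.1282.

DWL = $12.128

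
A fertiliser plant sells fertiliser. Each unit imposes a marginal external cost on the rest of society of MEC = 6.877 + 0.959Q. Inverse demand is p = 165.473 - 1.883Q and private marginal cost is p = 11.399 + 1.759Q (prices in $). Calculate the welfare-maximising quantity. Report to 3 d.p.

Q* = 31.992

Social marginal cost = private MC + MEC = 18.276 + 2.718Q.
Set SMC = demand: 18.276 + 2.718Q = 165.473 - 1.883Q → Q* = 31.9924.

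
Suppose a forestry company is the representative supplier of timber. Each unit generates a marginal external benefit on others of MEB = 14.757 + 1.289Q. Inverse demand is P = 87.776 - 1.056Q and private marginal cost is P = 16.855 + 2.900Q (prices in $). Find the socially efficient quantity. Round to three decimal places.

Q* = 32.125

Social marginal cost = private MC − MEB = 2.098 + 1.611Q.
Set SMC = demand: 2.098 + 1.611Q = 87.776 - 1.056Q → Q* = 32.1252.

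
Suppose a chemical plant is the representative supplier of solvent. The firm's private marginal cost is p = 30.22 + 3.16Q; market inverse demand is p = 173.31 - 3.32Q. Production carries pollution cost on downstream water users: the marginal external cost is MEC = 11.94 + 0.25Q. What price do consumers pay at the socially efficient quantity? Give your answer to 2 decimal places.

Social marginal cost = private MC + MEC = 42.16 + 3.41Q.
Set SMC = demand: 42.16 + 3.41Q = 173.31 - 3.32Q → Q* = 19.4874.
Consumer price on the demand curve at Q*: 173.31 − 3.32×19.4874 = 108.6118.

P = 108.61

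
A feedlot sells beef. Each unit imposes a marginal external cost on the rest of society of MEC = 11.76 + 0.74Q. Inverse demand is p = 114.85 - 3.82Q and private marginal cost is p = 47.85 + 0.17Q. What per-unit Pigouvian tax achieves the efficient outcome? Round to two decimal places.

tax = 20.40 per unit

Social marginal cost = private MC + MEC = 59.61 + 0.91Q.
Set SMC = demand: 59.61 + 0.91Q = 114.85 - 3.82Q → Q* = 11.6786.
The Pigouvian tax equals MEC at Q*: 11.76 + 0.74×11.6786 = 20.4022.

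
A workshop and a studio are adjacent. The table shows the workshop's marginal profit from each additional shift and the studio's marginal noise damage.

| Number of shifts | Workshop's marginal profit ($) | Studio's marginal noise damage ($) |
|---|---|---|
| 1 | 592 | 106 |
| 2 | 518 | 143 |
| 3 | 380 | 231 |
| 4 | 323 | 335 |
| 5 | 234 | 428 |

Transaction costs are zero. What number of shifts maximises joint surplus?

3

Bargaining reaches the level where marginal profit last exceeds marginal noise damage.
That holds through level 3 (380 ≥ 231) but not at 4 (323 < 335).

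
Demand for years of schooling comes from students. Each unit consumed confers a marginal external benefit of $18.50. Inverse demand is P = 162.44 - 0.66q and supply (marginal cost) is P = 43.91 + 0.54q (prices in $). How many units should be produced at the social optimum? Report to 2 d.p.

Social marginal benefit = demand + MEB = 180.94 - 0.66q.
Set SMB = MC: 180.94 - 0.66q = 43.91 + 0.54q → q* = 114.1917.

q* = 114.19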